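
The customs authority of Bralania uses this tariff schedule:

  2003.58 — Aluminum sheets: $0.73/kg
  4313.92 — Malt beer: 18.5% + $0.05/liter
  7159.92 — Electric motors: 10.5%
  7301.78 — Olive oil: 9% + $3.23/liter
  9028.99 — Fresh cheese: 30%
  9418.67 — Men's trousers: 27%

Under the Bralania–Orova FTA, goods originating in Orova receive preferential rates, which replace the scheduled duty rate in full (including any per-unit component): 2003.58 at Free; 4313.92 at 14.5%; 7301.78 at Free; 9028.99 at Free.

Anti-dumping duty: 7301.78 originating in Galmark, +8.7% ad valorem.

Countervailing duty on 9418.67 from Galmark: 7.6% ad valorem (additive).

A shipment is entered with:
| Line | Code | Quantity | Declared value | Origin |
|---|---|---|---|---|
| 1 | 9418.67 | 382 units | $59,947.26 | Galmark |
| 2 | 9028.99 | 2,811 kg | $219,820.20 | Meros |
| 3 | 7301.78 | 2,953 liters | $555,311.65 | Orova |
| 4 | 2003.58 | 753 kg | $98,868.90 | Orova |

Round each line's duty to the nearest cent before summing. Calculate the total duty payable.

Line 1 (9418.67, Galmark, 382 units, $59,947.26):
Base rate for 9418.67 is 27%.
Additional duty on 9418.67 from Galmark: +7.6%. Applied ad valorem rate: 27% + 7.6% = 34.6%.
Duty = $59,947.26 × 34.6% = $20,741.75.
Line 2 (9028.99, Meros, 2,811 kg, $219,820.20):
Base rate for 9028.99 is 30%.
9028.99 has an FTA preferential rate, but origin Meros is not Orova; base rate stands.
Duty = $219,820.20 × 30% = $65,946.06.
Line 3 (7301.78, Orova, 2,953 liters, $555,311.65):
Base rate for 7301.78 is 9% + $3.23/liter.
Origin Orova qualifies under the Bralania–Orova agreement and 7301.78 is covered: preferential rate Free applies instead.
The additional-duty order on 7301.78 targets Galmark, not Orova; it does not apply.
Duty = $555,311.65 × 0% = $0.00.
Line 4 (2003.58, Orova, 753 kg, $98,868.90):
Base rate for 2003.58 is $0.73/kg.
Origin Orova qualifies under the Bralania–Orova agreement and 2003.58 is covered: preferential rate Free applies instead.
Duty = $98,868.90 × 0% = $0.00.
Total = $20,741.75 + $65,946.06 + $0.00 + $0.00 = $86,687.81.

$86,687.81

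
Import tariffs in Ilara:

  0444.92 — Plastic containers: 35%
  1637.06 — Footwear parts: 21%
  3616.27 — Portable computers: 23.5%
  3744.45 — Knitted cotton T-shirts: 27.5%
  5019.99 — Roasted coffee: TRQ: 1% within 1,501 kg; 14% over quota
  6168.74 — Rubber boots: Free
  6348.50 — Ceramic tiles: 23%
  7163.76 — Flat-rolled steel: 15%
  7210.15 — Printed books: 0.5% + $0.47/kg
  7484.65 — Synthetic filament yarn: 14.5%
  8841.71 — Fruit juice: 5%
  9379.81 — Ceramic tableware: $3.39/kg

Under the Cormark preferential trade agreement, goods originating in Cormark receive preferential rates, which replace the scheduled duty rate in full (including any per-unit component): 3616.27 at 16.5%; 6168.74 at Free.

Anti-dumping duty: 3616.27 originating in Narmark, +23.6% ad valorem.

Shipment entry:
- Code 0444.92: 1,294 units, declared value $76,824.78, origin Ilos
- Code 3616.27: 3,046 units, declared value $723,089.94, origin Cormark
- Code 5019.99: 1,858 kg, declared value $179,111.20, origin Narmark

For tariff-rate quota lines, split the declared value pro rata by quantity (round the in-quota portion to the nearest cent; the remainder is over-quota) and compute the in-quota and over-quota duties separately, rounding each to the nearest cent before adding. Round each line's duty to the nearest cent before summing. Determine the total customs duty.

$152,463.54

Line 1 (0444.92, Ilos, 1,294 units, $76,824.78):
Base rate for 0444.92 is 35%.
Duty = $76,824.78 × 35% = $26,888.67.
Line 2 (3616.27, Cormark, 3,046 units, $723,089.94):
Base rate for 3616.27 is 23.5%.
Origin Cormark qualifies under the Ilara–Cormark agreement and 3616.27 is covered: preferential rate 16.5% applies instead.
The additional-duty order on 3616.27 targets Narmark, not Cormark; it does not apply.
Duty = $723,089.94 × 16.5% = $119,309.84.
Line 3 (5019.99, Narmark, 1,858 kg, $179,111.20):
Code 5019.99 is under a tariff-rate quota (threshold 1,501 kg). In-quota: 1,501 kg at 1%; over-quota: 357 kg at 14%.
Pro-rata value split: in-quota = $179,111.20 × 1,501/1,858 = $144,696.40; over-quota = $179,111.20 − $144,696.40 = $34,414.80.
In-quota duty = $144,696.40 × 1% = $1,446.96. Over-quota duty = $34,414.80 × 14% = $4,818.07.
Line duty = $1,446.96 + $4,818.07 = $6,265.03.
Total = $26,888.67 + $119,309.84 + $6,265.03 = $152,463.54.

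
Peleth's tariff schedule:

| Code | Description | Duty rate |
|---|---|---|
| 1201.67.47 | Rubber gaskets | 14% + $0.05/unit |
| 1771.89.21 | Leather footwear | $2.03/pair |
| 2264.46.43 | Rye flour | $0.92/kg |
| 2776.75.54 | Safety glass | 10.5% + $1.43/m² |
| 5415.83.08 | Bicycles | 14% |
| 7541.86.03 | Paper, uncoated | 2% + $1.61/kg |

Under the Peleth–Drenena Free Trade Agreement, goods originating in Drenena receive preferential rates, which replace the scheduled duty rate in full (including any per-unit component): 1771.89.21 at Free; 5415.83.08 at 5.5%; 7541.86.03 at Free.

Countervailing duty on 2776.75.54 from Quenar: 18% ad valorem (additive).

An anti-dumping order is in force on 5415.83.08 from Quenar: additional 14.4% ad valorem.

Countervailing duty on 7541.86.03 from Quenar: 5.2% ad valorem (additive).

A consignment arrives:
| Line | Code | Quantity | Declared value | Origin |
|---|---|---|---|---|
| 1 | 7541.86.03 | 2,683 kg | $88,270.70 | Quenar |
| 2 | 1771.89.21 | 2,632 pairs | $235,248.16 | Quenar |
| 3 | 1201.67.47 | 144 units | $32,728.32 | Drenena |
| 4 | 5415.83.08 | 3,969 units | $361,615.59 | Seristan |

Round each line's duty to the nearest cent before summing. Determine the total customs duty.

$71,233.42

Line 1 (7541.86.03, Quenar, 2,683 kg, $88,270.70):
Base rate for 7541.86.03 is 2% + $1.61/kg.
7541.86.03 has an FTA preferential rate, but origin Quenar is not Drenena; base rate stands.
Additional duty on 7541.86.03 from Quenar: +5.2%. Applied ad valorem rate: 2% + 5.2% = 7.2%.
Duty = $88,270.70 × 7.2% + 2,683 × $1.61 = $10,675.12.
Line 2 (1771.89.21, Quenar, 2,632 pairs, $235,248.16):
Base rate for 1771.89.21 is $2.03/pair.
1771.89.21 has an FTA preferential rate, but origin Quenar is not Drenena; base rate stands.
Duty = 2,632 × $2.03 = $5,342.96.
Line 3 (1201.67.47, Drenena, 144 units, $32,728.32):
Base rate for 1201.67.47 is 14% + $0.05/unit.
Origin Drenena is the FTA partner but 1201.67.47 is not on the preference list; base rate stands.
Duty = $32,728.32 × 14% + 144 × $0.05 = $4,589.16.
Line 4 (5415.83.08, Seristan, 3,969 units, $361,615.59):
Base rate for 5415.83.08 is 14%.
5415.83.08 has an FTA preferential rate, but origin Seristan is not Drenena; base rate stands.
The additional-duty order on 5415.83.08 targets Quenar, not Seristan; it does not apply.
Duty = $361,615.59 × 14% = $50,626.18.
Total = $10,675.12 + $5,342.96 + $4,589.16 + $50,626.18 = $71,233.42.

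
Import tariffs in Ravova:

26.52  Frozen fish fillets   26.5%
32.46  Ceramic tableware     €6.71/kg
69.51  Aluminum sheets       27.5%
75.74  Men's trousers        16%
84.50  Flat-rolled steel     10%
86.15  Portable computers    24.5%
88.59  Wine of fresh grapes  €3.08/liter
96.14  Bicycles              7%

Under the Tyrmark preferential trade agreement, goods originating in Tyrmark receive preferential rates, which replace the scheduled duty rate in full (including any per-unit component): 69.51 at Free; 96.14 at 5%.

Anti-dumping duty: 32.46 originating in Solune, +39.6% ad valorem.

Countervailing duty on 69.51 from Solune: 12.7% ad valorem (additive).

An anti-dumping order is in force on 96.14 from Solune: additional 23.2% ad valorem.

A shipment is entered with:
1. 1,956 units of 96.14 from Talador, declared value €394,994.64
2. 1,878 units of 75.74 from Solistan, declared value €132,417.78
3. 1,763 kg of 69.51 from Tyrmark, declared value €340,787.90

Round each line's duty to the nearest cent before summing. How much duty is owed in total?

€48,836.46

Line 1 (96.14, Talador, 1,956 units, €394,994.64):
Base rate for 96.14 is 7%.
96.14 has an FTA preferential rate, but origin Talador is not Tyrmark; base rate stands.
The additional-duty order on 96.14 targets Solune, not Talador; it does not apply.
Duty = €394,994.64 × 7% = €27,649.62.
Line 2 (75.74, Solistan, 1,878 units, €132,417.78):
Base rate for 75.74 is 16%.
Duty = €132,417.78 × 16% = €21,186.84.
Line 3 (69.51, Tyrmark, 1,763 kg, €340,787.90):
Base rate for 69.51 is 27.5%.
Origin Tyrmark qualifies under the Ravova–Tyrmark agreement and 69.51 is covered: preferential rate Free applies instead.
The additional-duty order on 69.51 targets Solune, not Tyrmark; it does not apply.
Duty = €340,787.90 × 0% = €0.00.
Total = €27,649.62 + €21,186.84 + €0.00 = €48,836.46.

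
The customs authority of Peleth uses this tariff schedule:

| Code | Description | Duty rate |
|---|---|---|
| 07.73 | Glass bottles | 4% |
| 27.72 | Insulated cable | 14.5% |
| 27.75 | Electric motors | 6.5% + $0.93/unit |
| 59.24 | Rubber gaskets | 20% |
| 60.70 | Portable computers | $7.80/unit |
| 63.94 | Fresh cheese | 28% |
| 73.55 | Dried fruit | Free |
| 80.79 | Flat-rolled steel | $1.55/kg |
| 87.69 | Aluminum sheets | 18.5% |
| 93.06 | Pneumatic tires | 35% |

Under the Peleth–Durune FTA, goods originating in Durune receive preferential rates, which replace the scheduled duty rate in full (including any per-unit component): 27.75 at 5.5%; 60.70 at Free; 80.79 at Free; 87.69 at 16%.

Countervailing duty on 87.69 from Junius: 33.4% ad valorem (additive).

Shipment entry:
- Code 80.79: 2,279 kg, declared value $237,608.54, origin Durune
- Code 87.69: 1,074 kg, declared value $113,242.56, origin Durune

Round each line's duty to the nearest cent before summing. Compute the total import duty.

Line 1 (80.79, Durune, 2,279 kg, $237,608.54):
Base rate for 80.79 is $1.55/kg.
Origin Durune qualifies under the Peleth–Durune agreement and 80.79 is covered: preferential rate Free applies instead.
Duty = $237,608.54 × 0% = $0.00.
Line 2 (87.69, Durune, 1,074 kg, $113,242.56):
Base rate for 87.69 is 18.5%.
Origin Durune qualifies under the Peleth–Durune agreement and 87.69 is covered: preferential rate 16% applies instead.
The additional-duty order on 87.69 targets Junius, not Durune; it does not apply.
Duty = $113,242.56 × 16% = $18,118.81.
Total = $0.00 + $18,118.81 = $18,118.81.

$18,118.81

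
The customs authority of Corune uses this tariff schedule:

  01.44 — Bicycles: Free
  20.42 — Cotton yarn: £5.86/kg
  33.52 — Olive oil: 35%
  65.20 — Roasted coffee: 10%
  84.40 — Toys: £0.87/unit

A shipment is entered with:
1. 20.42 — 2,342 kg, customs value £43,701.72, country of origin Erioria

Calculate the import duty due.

Line 1 (20.42, Erioria, 2,342 kg, £43,701.72):
Base rate for 20.42 is £5.86/kg.
Duty = 2,342 × £5.86 = £13,724.12.

£13,724.12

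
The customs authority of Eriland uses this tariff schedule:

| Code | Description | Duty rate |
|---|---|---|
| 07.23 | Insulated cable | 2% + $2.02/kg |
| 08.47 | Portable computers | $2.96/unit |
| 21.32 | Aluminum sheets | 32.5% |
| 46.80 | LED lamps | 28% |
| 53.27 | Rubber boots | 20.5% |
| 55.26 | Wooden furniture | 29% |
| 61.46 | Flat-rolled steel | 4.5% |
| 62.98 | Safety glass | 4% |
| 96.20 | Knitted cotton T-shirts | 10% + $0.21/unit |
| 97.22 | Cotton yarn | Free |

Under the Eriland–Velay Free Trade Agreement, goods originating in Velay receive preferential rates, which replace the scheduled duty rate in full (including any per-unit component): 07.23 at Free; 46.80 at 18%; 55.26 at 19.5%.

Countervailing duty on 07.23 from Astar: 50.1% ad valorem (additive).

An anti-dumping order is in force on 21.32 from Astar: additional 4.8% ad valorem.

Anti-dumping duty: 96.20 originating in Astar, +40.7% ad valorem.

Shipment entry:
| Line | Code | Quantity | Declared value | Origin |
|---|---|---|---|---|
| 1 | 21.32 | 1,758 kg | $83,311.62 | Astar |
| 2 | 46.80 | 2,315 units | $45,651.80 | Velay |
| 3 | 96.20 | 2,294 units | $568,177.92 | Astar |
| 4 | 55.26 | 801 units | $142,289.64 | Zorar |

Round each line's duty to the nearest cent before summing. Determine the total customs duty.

Line 1 (21.32, Astar, 1,758 kg, $83,311.62):
Base rate for 21.32 is 32.5%.
Additional duty on 21.32 from Astar: +4.8%. Applied ad valorem rate: 32.5% + 4.8% = 37.3%.
Duty = $83,311.62 × 37.3% = $31,075.23.
Line 2 (46.80, Velay, 2,315 units, $45,651.80):
Base rate for 46.80 is 28%.
Origin Velay qualifies under the Eriland–Velay agreement and 46.80 is covered: preferential rate 18% applies instead.
Duty = $45,651.80 × 18% = $8,217.32.
Line 3 (96.20, Astar, 2,294 units, $568,177.92):
Base rate for 96.20 is 10% + $0.21/unit.
Additional duty on 96.20 from Astar: +40.7%. Applied ad valorem rate: 10% + 40.7% = 50.7%.
Duty = $568,177.92 × 50.7% + 2,294 × $0.21 = $288,547.95.
Line 4 (55.26, Zorar, 801 units, $142,289.64):
Base rate for 55.26 is 29%.
55.26 has an FTA preferential rate, but origin Zorar is not Velay; base rate stands.
Duty = $142,289.64 × 29% = $41,264.00.
Total = $31,075.23 + $8,217.32 + $288,547.95 + $41,264.00 = $369,104.50.

$369,104.50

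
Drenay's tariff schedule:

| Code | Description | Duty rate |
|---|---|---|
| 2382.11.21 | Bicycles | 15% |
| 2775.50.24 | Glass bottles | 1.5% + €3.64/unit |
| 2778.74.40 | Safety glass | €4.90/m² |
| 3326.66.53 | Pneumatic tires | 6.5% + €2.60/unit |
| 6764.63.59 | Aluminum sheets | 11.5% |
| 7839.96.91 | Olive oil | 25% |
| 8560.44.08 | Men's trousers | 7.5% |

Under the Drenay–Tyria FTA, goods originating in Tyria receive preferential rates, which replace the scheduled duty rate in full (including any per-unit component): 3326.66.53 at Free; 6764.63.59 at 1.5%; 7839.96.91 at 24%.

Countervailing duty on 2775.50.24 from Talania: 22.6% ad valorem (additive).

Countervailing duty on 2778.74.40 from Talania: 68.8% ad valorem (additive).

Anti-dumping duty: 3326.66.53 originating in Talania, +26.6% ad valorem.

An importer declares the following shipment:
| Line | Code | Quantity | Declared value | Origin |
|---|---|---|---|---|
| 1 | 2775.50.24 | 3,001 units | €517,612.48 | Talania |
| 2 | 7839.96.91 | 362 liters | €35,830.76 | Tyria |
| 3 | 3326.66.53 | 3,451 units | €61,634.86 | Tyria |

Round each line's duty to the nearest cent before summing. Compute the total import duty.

€144,267.63

Line 1 (2775.50.24, Talania, 3,001 units, €517,612.48):
Base rate for 2775.50.24 is 1.5% + €3.64/unit.
Additional duty on 2775.50.24 from Talania: +22.6%. Applied ad valorem rate: 1.5% + 22.6% = 24.1%.
Duty = €517,612.48 × 24.1% + 3,001 × €3.64 = €135,668.25.
Line 2 (7839.96.91, Tyria, 362 liters, €35,830.76):
Base rate for 7839.96.91 is 25%.
Origin Tyria qualifies under the Drenay–Tyria agreement and 7839.96.91 is covered: preferential rate 24% applies instead.
Duty = €35,830.76 × 24% = €8,599.38.
Line 3 (3326.66.53, Tyria, 3,451 units, €61,634.86):
Base rate for 3326.66.53 is 6.5% + €2.60/unit.
Origin Tyria qualifies under the Drenay–Tyria agreement and 3326.66.53 is covered: preferential rate Free applies instead.
The additional-duty order on 3326.66.53 targets Talania, not Tyria; it does not apply.
Duty = €61,634.86 × 0% = €0.00.
Total = €135,668.25 + €8,599.38 + €0.00 = €144,267.63.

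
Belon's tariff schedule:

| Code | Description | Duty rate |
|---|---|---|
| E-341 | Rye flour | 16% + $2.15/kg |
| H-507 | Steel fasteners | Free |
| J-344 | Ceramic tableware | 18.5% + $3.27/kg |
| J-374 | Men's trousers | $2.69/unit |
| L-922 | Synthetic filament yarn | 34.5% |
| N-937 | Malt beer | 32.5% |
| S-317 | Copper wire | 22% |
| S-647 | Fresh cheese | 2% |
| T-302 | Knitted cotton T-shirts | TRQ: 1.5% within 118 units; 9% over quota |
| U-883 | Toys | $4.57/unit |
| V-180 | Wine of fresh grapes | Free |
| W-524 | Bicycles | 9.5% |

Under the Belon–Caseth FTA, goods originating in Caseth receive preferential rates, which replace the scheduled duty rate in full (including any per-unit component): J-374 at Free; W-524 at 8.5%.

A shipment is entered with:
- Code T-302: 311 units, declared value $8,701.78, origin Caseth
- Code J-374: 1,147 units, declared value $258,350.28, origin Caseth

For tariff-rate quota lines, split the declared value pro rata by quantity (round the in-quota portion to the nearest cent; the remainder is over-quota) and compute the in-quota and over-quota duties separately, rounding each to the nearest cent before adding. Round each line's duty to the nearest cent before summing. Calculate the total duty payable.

Line 1 (T-302, Caseth, 311 units, $8,701.78):
Code T-302 is under a tariff-rate quota (threshold 118 units). In-quota: 118 units at 1.5%; over-quota: 193 units at 9%.
Pro-rata value split: in-quota = $8,701.78 × 118/311 = $3,301.64; over-quota = $8,701.78 − $3,301.64 = $5,400.14.
In-quota duty = $3,301.64 × 1.5% = $49.52. Over-quota duty = $5,400.14 × 9% = $486.01.
Line duty = $49.52 + $486.01 = $535.53.
Line 2 (J-374, Caseth, 1,147 units, $258,350.28):
Base rate for J-374 is $2.69/unit.
Origin Caseth qualifies under the Belon–Caseth agreement and J-374 is covered: preferential rate Free applies instead.
Duty = $258,350.28 × 0% = $0.00.
Total = $535.53 + $0.00 = $535.53.

$535.53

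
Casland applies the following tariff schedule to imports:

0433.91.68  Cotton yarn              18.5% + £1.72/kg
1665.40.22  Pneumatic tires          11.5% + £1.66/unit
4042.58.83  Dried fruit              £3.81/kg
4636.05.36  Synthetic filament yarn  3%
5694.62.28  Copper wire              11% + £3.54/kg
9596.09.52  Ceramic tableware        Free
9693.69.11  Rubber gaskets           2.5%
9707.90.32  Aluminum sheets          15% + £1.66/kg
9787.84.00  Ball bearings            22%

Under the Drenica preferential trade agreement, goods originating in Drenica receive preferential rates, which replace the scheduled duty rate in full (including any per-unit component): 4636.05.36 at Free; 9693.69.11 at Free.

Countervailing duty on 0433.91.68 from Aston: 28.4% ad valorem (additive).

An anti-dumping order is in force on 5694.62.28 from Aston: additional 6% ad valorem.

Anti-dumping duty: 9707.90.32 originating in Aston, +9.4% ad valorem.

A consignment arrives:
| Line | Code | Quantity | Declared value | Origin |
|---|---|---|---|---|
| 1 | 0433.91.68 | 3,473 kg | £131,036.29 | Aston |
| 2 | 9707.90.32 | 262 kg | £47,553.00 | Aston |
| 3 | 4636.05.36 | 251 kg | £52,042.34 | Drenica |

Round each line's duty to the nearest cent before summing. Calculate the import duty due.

Line 1 (0433.91.68, Aston, 3,473 kg, £131,036.29):
Base rate for 0433.91.68 is 18.5% + £1.72/kg.
Additional duty on 0433.91.68 from Aston: +28.4%. Applied ad valorem rate: 18.5% + 28.4% = 46.9%.
Duty = £131,036.29 × 46.9% + 3,473 × £1.72 = £67,429.58.
Line 2 (9707.90.32, Aston, 262 kg, £47,553.00):
Base rate for 9707.90.32 is 15% + £1.66/kg.
Additional duty on 9707.90.32 from Aston: +9.4%. Applied ad valorem rate: 15% + 9.4% = 24.4%.
Duty = £47,553.00 × 24.4% + 262 × £1.66 = £12,037.85.
Line 3 (4636.05.36, Drenica, 251 kg, £52,042.34):
Base rate for 4636.05.36 is 3%.
Origin Drenica qualifies under the Casland–Drenica agreement and 4636.05.36 is covered: preferential rate Free applies instead.
Duty = £52,042.34 × 0% = £0.00.
Total = £67,429.58 + £12,037.85 + £0.00 = £79,467.43.

£79,467.43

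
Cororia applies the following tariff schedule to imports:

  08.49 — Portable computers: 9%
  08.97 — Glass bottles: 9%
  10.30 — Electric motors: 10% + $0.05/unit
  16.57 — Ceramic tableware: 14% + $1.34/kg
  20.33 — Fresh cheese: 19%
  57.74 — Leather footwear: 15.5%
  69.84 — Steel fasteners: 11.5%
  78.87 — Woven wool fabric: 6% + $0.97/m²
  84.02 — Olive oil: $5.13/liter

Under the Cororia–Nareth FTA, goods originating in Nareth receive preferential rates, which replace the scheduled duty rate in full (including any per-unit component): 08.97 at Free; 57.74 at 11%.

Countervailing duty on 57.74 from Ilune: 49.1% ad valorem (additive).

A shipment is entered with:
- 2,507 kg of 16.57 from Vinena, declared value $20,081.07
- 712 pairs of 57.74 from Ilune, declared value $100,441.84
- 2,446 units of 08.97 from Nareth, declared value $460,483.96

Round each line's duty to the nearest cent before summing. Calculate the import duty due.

$71,056.16

Line 1 (16.57, Vinena, 2,507 kg, $20,081.07):
Base rate for 16.57 is 14% + $1.34/kg.
Duty = $20,081.07 × 14% + 2,507 × $1.34 = $6,170.73.
Line 2 (57.74, Ilune, 712 pairs, $100,441.84):
Base rate for 57.74 is 15.5%.
57.74 has an FTA preferential rate, but origin Ilune is not Nareth; base rate stands.
Additional duty on 57.74 from Ilune: +49.1%. Applied ad valorem rate: 15.5% + 49.1% = 64.6%.
Duty = $100,441.84 × 64.6% = $64,885.43.
Line 3 (08.97, Nareth, 2,446 units, $460,483.96):
Base rate for 08.97 is 9%.
Origin Nareth qualifies under the Cororia–Nareth agreement and 08.97 is covered: preferential rate Free applies instead.
Duty = $460,483.96 × 0% = $0.00.
Total = $6,170.73 + $64,885.43 + $0.00 = $71,056.16.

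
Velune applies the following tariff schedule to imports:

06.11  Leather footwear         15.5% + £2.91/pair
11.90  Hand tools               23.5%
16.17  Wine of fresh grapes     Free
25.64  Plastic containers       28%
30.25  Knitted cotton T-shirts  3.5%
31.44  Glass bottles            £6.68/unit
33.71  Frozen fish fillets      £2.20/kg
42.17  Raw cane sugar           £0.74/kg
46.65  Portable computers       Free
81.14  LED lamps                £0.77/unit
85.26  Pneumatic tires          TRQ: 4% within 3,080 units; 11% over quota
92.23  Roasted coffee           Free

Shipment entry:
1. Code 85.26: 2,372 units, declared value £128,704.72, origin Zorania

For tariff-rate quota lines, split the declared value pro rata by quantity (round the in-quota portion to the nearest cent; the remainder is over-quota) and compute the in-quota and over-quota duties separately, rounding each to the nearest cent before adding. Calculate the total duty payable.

Line 1 (85.26, Zorania, 2,372 units, £128,704.72):
Code 85.26 is under a tariff-rate quota (threshold 3,080 units). Quantity 2,372 units is within the quota, so the in-quota rate 4% applies to the full value.
Duty = £128,704.72 × 4% = £5,148.19.

£5,148.19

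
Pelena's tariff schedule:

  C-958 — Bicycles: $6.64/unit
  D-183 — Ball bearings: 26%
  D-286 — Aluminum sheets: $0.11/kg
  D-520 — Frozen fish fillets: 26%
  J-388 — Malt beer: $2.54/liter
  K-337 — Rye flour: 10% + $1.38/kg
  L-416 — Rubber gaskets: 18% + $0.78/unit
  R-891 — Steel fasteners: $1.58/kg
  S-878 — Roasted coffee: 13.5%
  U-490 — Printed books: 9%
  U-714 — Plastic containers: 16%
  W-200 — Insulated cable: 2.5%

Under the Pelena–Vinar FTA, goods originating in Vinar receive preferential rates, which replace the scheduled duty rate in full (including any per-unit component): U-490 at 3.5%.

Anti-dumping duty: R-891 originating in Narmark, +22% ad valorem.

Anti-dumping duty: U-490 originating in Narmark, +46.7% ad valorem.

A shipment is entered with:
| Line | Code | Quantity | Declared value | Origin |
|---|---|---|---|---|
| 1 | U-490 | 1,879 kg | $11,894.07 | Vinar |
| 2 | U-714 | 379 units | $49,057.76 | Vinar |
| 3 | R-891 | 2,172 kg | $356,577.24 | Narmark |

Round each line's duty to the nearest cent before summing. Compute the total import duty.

$90,144.28

Line 1 (U-490, Vinar, 1,879 kg, $11,894.07):
Base rate for U-490 is 9%.
Origin Vinar qualifies under the Pelena–Vinar agreement and U-490 is covered: preferential rate 3.5% applies instead.
The additional-duty order on U-490 targets Narmark, not Vinar; it does not apply.
Duty = $11,894.07 × 3.5% = $416.29.
Line 2 (U-714, Vinar, 379 units, $49,057.76):
Base rate for U-714 is 16%.
Origin Vinar is the FTA partner but U-714 is not on the preference list; base rate stands.
Duty = $49,057.76 × 16% = $7,849.24.
Line 3 (R-891, Narmark, 2,172 kg, $356,577.24):
Base rate for R-891 is $1.58/kg.
Additional duty on R-891 from Narmark: +22% ad valorem. Applied ad valorem rate = 22%.
Duty = $356,577.24 × 22% + 2,172 × $1.58 = $81,878.75.
Total = $416.29 + $7,849.24 + $81,878.75 = $90,144.28.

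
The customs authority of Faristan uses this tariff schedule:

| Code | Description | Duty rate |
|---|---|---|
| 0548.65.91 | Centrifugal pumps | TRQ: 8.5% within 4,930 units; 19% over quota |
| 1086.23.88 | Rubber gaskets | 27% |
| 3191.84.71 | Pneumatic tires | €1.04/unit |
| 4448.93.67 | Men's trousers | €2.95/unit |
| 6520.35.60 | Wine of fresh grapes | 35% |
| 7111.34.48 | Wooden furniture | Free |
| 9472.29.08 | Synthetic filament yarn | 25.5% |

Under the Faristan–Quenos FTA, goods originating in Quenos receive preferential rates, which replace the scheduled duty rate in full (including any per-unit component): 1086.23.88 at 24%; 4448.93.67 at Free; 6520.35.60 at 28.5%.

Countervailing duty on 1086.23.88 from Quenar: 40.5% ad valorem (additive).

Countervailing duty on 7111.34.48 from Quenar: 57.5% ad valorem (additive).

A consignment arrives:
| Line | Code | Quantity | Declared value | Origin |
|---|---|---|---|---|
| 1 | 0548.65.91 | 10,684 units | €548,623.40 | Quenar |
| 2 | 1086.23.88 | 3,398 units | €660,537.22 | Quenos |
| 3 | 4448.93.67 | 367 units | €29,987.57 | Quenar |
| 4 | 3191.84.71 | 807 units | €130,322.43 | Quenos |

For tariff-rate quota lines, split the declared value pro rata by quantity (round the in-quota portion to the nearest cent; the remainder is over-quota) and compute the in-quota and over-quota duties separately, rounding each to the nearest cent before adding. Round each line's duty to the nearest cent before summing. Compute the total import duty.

€238,107.98

Line 1 (0548.65.91, Quenar, 10,684 units, €548,623.40):
Code 0548.65.91 is under a tariff-rate quota (threshold 4,930 units). In-quota: 4,930 units at 8.5%; over-quota: 5,754 units at 19%.
Pro-rata value split: in-quota = €548,623.40 × 4,930/10,684 = €253,155.50; over-quota = €548,623.40 − €253,155.50 = €295,467.90.
In-quota duty = €253,155.50 × 8.5% = €21,518.22. Over-quota duty = €295,467.90 × 19% = €56,138.90.
Line duty = €21,518.22 + €56,138.90 = €77,657.12.
Line 2 (1086.23.88, Quenos, 3,398 units, €660,537.22):
Base rate for 1086.23.88 is 27%.
Origin Quenos qualifies under the Faristan–Quenos agreement and 1086.23.88 is covered: preferential rate 24% applies instead.
The additional-duty order on 1086.23.88 targets Quenar, not Quenos; it does not apply.
Duty = €660,537.22 × 24% = €158,528.93.
Line 3 (4448.93.67, Quenar, 367 units, €29,987.57):
Base rate for 4448.93.67 is €2.95/unit.
4448.93.67 has an FTA preferential rate, but origin Quenar is not Quenos; base rate stands.
Duty = 367 × €2.95 = €1,082.65.
Line 4 (3191.84.71, Quenos, 807 units, €130,322.43):
Base rate for 3191.84.71 is €1.04/unit.
Origin Quenos is the FTA partner but 3191.84.71 is not on the preference list; base rate stands.
Duty = 807 × €1.04 = €839.28.
Total = €77,657.12 + €158,528.93 + €1,082.65 + €839.28 = €238,107.98.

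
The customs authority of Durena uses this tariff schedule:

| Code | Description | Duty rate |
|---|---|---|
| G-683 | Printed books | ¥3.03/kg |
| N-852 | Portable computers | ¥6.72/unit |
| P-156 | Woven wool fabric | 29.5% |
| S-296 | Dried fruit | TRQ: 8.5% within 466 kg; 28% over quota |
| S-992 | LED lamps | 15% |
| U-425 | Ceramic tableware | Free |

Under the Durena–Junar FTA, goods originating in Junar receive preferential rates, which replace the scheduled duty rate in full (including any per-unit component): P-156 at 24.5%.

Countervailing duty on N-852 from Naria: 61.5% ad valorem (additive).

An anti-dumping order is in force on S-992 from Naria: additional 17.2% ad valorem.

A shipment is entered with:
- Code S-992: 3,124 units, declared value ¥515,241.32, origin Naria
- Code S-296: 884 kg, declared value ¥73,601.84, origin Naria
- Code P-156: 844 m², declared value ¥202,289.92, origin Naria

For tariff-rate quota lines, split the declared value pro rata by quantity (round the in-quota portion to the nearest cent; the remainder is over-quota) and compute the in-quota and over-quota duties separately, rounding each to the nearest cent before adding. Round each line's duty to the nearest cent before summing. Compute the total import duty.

Line 1 (S-992, Naria, 3,124 units, ¥515,241.32):
Base rate for S-992 is 15%.
Additional duty on S-992 from Naria: +17.2%. Applied ad valorem rate: 15% + 17.2% = 32.2%.
Duty = ¥515,241.32 × 32.2% = ¥165,907.71.
Line 2 (S-296, Naria, 884 kg, ¥73,601.84):
Code S-296 is under a tariff-rate quota (threshold 466 kg). In-quota: 466 kg at 8.5%; over-quota: 418 kg at 28%.
Pro-rata value split: in-quota = ¥73,601.84 × 466/884 = ¥38,799.16; over-quota = ¥73,601.84 − ¥38,799.16 = ¥34,802.68.
In-quota duty = ¥38,799.16 × 8.5% = ¥3,297.93. Over-quota duty = ¥34,802.68 × 28% = ¥9,744.75.
Line duty = ¥3,297.93 + ¥9,744.75 = ¥13,042.68.
Line 3 (P-156, Naria, 844 m², ¥202,289.92):
Base rate for P-156 is 29.5%.
P-156 has an FTA preferential rate, but origin Naria is not Junar; base rate stands.
Duty = ¥202,289.92 × 29.5% = ¥59,675.53.
Total = ¥165,907.71 + ¥13,042.68 + ¥59,675.53 = ¥238,625.92.

¥238,625.92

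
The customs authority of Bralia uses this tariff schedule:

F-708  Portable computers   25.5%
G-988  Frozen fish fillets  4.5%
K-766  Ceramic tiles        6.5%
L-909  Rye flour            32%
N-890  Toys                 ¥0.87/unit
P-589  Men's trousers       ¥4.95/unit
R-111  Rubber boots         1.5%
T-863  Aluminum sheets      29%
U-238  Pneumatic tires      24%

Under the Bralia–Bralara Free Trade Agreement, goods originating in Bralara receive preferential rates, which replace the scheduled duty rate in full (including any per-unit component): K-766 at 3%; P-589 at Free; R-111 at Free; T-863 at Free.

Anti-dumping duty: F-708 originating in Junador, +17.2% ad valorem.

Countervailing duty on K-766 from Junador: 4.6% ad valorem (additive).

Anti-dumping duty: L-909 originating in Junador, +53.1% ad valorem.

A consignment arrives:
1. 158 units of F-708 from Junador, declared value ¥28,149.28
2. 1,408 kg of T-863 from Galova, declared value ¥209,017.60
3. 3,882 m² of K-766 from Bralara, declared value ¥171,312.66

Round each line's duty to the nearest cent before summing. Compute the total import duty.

Line 1 (F-708, Junador, 158 units, ¥28,149.28):
Base rate for F-708 is 25.5%.
Additional duty on F-708 from Junador: +17.2%. Applied ad valorem rate: 25.5% + 17.2% = 42.7%.
Duty = ¥28,149.28 × 42.7% = ¥12,019.74.
Line 2 (T-863, Galova, 1,408 kg, ¥209,017.60):
Base rate for T-863 is 29%.
T-863 has an FTA preferential rate, but origin Galova is not Bralara; base rate stands.
Duty = ¥209,017.60 × 29% = ¥60,615.10.
Line 3 (K-766, Bralara, 3,882 m², ¥171,312.66):
Base rate for K-766 is 6.5%.
Origin Bralara qualifies under the Bralia–Bralara agreement and K-766 is covered: preferential rate 3% applies instead.
The additional-duty order on K-766 targets Junador, not Bralara; it does not apply.
Duty = ¥171,312.66 × 3% = ¥5,139.38.
Total = ¥12,019.74 + ¥60,615.10 + ¥5,139.38 = ¥77,774.22.

¥77,774.22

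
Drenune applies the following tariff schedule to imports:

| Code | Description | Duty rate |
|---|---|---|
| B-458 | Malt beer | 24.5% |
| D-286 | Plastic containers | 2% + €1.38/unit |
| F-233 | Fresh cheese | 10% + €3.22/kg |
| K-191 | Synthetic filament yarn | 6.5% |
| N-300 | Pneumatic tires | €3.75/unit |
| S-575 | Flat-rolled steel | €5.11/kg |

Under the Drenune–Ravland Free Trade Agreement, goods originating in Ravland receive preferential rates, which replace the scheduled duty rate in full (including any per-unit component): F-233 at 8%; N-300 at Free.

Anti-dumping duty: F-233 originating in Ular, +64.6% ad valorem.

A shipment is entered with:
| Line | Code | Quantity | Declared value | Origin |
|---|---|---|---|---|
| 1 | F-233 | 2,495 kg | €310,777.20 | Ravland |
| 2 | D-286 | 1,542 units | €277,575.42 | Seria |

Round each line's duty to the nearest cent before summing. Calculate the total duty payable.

Line 1 (F-233, Ravland, 2,495 kg, €310,777.20):
Base rate for F-233 is 10% + €3.22/kg.
Origin Ravland qualifies under the Drenune–Ravland agreement and F-233 is covered: preferential rate 8% applies instead.
The additional-duty order on F-233 targets Ular, not Ravland; it does not apply.
Duty = €310,777.20 × 8% = €24,862.18.
Line 2 (D-286, Seria, 1,542 units, €277,575.42):
Base rate for D-286 is 2% + €1.38/unit.
Duty = €277,575.42 × 2% + 1,542 × €1.38 = €7,679.47.
Total = €24,862.18 + €7,679.47 = €32,541.65.

€32,541.65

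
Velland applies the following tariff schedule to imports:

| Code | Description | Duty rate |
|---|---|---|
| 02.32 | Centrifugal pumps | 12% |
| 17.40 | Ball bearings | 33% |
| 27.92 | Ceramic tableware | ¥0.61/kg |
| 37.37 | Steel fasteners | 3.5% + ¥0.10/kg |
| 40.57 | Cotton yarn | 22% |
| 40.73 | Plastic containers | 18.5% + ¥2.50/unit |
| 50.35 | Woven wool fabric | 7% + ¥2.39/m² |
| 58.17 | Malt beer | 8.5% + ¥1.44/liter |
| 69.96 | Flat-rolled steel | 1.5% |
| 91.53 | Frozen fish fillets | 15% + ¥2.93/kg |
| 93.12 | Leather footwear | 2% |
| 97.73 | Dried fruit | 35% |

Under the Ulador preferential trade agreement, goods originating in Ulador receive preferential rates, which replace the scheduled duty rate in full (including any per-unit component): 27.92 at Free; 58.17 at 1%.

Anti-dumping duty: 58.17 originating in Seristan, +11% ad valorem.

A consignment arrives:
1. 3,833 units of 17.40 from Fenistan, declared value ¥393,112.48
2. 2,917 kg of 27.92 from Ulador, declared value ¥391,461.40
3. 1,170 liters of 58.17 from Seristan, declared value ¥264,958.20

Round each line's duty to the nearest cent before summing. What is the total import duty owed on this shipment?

Line 1 (17.40, Fenistan, 3,833 units, ¥393,112.48):
Base rate for 17.40 is 33%.
Duty = ¥393,112.48 × 33% = ¥129,727.12.
Line 2 (27.92, Ulador, 2,917 kg, ¥391,461.40):
Base rate for 27.92 is ¥0.61/kg.
Origin Ulador qualifies under the Velland–Ulador agreement and 27.92 is covered: preferential rate Free applies instead.
Duty = ¥391,461.40 × 0% = ¥0.00.
Line 3 (58.17, Seristan, 1,170 liters, ¥264,958.20):
Base rate for 58.17 is 8.5% + ¥1.44/liter.
58.17 has an FTA preferential rate, but origin Seristan is not Ulador; base rate stands.
Additional duty on 58.17 from Seristan: +11%. Applied ad valorem rate: 8.5% + 11% = 19.5%.
Duty = ¥264,958.20 × 19.5% + 1,170 × ¥1.44 = ¥53,351.65.
Total = ¥129,727.12 + ¥0.00 + ¥53,351.65 = ¥183,078.77.

¥183,078.77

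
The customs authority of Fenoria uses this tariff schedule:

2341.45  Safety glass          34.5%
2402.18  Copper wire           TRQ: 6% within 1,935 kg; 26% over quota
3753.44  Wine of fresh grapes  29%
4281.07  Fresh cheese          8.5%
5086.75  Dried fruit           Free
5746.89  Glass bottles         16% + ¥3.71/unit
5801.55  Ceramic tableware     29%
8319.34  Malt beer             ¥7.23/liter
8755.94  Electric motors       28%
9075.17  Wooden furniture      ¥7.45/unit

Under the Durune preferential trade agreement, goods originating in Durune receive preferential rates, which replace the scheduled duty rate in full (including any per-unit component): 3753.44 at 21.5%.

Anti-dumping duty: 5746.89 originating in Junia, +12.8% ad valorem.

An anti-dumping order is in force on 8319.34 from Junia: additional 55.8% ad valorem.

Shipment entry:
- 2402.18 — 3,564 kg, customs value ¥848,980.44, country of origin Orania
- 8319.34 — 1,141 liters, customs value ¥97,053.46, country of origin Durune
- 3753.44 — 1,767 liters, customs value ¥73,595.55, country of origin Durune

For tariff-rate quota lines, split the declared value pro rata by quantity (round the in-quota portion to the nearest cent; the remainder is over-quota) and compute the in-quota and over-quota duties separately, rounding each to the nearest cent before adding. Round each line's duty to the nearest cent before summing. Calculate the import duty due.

Line 1 (2402.18, Orania, 3,564 kg, ¥848,980.44):
Code 2402.18 is under a tariff-rate quota (threshold 1,935 kg). In-quota: 1,935 kg at 6%; over-quota: 1,629 kg at 26%.
Pro-rata value split: in-quota = ¥848,980.44 × 1,935/3,564 = ¥460,936.35; over-quota = ¥848,980.44 − ¥460,936.35 = ¥388,044.09.
In-quota duty = ¥460,936.35 × 6% = ¥27,656.18. Over-quota duty = ¥388,044.09 × 26% = ¥100,891.46.
Line duty = ¥27,656.18 + ¥100,891.46 = ¥128,547.64.
Line 2 (8319.34, Durune, 1,141 liters, ¥97,053.46):
Base rate for 8319.34 is ¥7.23/liter.
Origin Durune is the FTA partner but 8319.34 is not on the preference list; base rate stands.
The additional-duty order on 8319.34 targets Junia, not Durune; it does not apply.
Duty = 1,141 × ¥7.23 = ¥8,249.43.
Line 3 (3753.44, Durune, 1,767 liters, ¥73,595.55):
Base rate for 3753.44 is 29%.
Origin Durune qualifies under the Fenoria–Durune agreement and 3753.44 is covered: preferential rate 21.5% applies instead.
Duty = ¥73,595.55 × 21.5% = ¥15,823.04.
Total = ¥128,547.64 + ¥8,249.43 + ¥15,823.04 = ¥152,620.11.

¥152,620.11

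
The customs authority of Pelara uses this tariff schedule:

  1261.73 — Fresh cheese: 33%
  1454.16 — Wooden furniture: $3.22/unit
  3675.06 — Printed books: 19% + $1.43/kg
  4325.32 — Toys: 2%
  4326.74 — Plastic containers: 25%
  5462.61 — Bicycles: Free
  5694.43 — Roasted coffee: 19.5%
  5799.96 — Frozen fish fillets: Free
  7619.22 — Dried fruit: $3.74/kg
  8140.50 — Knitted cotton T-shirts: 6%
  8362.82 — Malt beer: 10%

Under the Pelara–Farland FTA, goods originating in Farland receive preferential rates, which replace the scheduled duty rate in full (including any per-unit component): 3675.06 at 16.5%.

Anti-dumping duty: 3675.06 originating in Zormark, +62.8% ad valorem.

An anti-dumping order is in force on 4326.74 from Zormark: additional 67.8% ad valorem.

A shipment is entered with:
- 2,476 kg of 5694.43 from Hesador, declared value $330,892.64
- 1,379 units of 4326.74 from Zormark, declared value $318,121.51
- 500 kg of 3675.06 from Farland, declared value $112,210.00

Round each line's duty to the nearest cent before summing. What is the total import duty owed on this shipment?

Line 1 (5694.43, Hesador, 2,476 kg, $330,892.64):
Base rate for 5694.43 is 19.5%.
Duty = $330,892.64 × 19.5% = $64,524.06.
Line 2 (4326.74, Zormark, 1,379 units, $318,121.51):
Base rate for 4326.74 is 25%.
Additional duty on 4326.74 from Zormark: +67.8%. Applied ad valorem rate: 25% + 67.8% = 92.8%.
Duty = $318,121.51 × 92.8% = $295,216.76.
Line 3 (3675.06, Farland, 500 kg, $112,210.00):
Base rate for 3675.06 is 19% + $1.43/kg.
Origin Farland qualifies under the Pelara–Farland agreement and 3675.06 is covered: preferential rate 16.5% applies instead.
The additional-duty order on 3675.06 targets Zormark, not Farland; it does not apply.
Duty = $112,210.00 × 16.5% = $18,514.65.
Total = $64,524.06 + $295,216.76 + $18,514.65 = $378,255.47.

$378,255.47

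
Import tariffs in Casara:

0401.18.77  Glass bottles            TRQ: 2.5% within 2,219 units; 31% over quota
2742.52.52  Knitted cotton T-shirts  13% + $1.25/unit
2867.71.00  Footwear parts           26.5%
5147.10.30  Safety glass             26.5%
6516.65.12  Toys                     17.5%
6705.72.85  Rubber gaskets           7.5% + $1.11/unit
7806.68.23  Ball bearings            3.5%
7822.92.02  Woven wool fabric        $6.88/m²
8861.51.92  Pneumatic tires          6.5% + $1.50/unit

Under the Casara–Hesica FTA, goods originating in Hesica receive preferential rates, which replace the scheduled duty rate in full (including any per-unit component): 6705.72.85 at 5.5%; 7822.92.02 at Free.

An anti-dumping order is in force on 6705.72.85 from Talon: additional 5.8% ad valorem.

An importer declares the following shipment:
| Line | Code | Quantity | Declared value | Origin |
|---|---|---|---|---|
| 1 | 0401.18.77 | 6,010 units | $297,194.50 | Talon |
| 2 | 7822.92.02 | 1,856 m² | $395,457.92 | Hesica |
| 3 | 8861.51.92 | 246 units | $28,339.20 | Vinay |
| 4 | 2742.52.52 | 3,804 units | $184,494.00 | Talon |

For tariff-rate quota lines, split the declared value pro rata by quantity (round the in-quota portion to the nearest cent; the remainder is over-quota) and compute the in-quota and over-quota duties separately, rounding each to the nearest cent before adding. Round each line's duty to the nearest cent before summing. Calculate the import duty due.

Line 1 (0401.18.77, Talon, 6,010 units, $297,194.50):
Code 0401.18.77 is under a tariff-rate quota (threshold 2,219 units). In-quota: 2,219 units at 2.5%; over-quota: 3,791 units at 31%.
Pro-rata value split: in-quota = $297,194.50 × 2,219/6,010 = $109,729.55; over-quota = $297,194.50 − $109,729.55 = $187,464.95.
In-quota duty = $109,729.55 × 2.5% = $2,743.24. Over-quota duty = $187,464.95 × 31% = $58,114.13.
Line duty = $2,743.24 + $58,114.13 = $60,857.37.
Line 2 (7822.92.02, Hesica, 1,856 m², $395,457.92):
Base rate for 7822.92.02 is $6.88/m².
Origin Hesica qualifies under the Casara–Hesica agreement and 7822.92.02 is covered: preferential rate Free applies instead.
Duty = $395,457.92 × 0% = $0.00.
Line 3 (8861.51.92, Vinay, 246 units, $28,339.20):
Base rate for 8861.51.92 is 6.5% + $1.50/unit.
Duty = $28,339.20 × 6.5% + 246 × $1.50 = $2,211.05.
Line 4 (2742.52.52, Talon, 3,804 units, $184,494.00):
Base rate for 2742.52.52 is 13% + $1.25/unit.
Duty = $184,494.00 × 13% + 3,804 × $1.25 = $28,739.22.
Total = $60,857.37 + $0.00 + $2,211.05 + $28,739.22 = $91,807.64.

$91,807.64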